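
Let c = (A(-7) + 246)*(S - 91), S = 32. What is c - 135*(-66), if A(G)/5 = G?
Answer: -3539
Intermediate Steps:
A(G) = 5*G
c = -12449 (c = (5*(-7) + 246)*(32 - 91) = (-35 + 246)*(-59) = 211*(-59) = -12449)
c - 135*(-66) = -12449 - 135*(-66) = -12449 + 8910 = -3539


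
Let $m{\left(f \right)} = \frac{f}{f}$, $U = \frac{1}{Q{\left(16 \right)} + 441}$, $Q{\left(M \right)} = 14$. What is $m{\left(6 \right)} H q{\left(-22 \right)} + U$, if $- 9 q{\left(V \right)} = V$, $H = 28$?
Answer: $\frac{280289}{4095} \approx 68.447$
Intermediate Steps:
$q{\left(V \right)} = - \frac{V}{9}$
$U = \frac{1}{455}$ ($U = \frac{1}{14 + 441} = \frac{1}{455} \approx 0.0021978$)
$m{\left(f \right)} = 1$
$m{\left(6 \right)} H q{\left(-22 \right)} + U = 1 \cdot 28 \left(\left(- \frac{1}{9}\right) \left(-22\right)\right) + \frac{1}{455} = 28 \cdot \frac{22}{9} + \frac{1}{455} = \frac{616}{9} + \frac{1}{455} = \frac{280289}{4095}$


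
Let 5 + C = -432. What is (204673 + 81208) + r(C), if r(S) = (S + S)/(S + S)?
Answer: 285882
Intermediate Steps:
C = -437 (C = -5 - 432 = -437)
r(S) = 1 (r(S) = (2*S)/((2*S)) = (2*S)*(1/(2*S)) = 1)
(204673 + 81208) + r(C) = (204673 + 81208) + 1 = 285881 + 1 = 285882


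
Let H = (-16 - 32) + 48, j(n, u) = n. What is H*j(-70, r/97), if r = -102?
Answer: 0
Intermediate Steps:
H = 0 (H = -48 + 48 = 0)
H*j(-70, r/97) = 0*(-70) = 0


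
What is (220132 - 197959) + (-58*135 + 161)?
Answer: 14504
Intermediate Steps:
(220132 - 197959) + (-58*135 + 161) = 22173 + (-7830 + 161) = 22173 - 7669 = 14504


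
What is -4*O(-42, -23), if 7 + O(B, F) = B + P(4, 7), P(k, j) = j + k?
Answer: 152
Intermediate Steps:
O(B, F) = 4 + B (O(B, F) = -7 + (B + (7 + 4)) = -7 + (B + 11) = -7 + (11 + B) = 4 + B)
-4*O(-42, -23) = -4*(4 - 42) = -4*(-38) = 152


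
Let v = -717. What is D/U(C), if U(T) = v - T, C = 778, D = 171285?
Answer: -34257/299 ≈ -114.57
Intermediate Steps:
U(T) = -717 - T
D/U(C) = 171285/(-717 - 1*778) = 171285/(-717 - 778) = 171285/(-1495) = 171285*(-1/1495) = -34257/299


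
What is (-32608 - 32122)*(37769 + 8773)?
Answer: -3012663660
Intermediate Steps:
(-32608 - 32122)*(37769 + 8773) = -64730*46542 = -3012663660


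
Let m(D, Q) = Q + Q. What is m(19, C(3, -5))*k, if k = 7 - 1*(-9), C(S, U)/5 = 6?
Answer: 960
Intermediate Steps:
C(S, U) = 30 (C(S, U) = 5*6 = 30)
m(D, Q) = 2*Q
k = 16 (k = 7 + 9 = 16)
m(19, C(3, -5))*k = (2*30)*16 = 60*16 = 960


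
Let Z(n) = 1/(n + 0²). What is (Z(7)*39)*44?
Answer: 1716/7 ≈ 245.14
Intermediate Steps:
Z(n) = 1/n (Z(n) = 1/(n + 0) = 1/n)
(Z(7)*39)*44 = (39/7)*44 = 1716/7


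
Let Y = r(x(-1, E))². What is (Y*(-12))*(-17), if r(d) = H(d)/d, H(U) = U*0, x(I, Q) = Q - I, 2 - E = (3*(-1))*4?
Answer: 0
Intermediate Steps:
E = 14 (E = 2 - 3*(-1)*4 = 2 - (-3)*4 = 2 - 1*(-12) = 2 + 12 = 14)
H(U) = 0
r(d) = 0 (r(d) = 0/d = 0)
Y = 0 (Y = 0² = 0)
(Y*(-12))*(-17) = (0*(-12))*(-17) = 0*(-17) = 0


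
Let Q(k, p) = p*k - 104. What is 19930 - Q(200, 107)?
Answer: -1366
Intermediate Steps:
Q(k, p) = -104 + k*p (Q(k, p) = k*p - 104 = -104 + k*p)
19930 - Q(200, 107) = 19930 - (-104 + 200*107) = 19930 - (-104 + 21400) = 19930 - 1*21296 = 19930 - 21296 = -1366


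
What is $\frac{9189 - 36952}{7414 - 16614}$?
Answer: $\frac{27763}{9200} \approx 3.0177$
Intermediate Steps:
$\frac{9189 - 36952}{7414 - 16614} = - \frac{27763}{-9200} = \left(-27763\right) \left(- \frac{1}{9200}\right) = \frac{27763}{9200}$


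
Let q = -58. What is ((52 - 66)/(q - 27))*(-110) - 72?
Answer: -1532/17 ≈ -90.118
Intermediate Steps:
((52 - 66)/(q - 27))*(-110) - 72 = ((52 - 66)/(-58 - 27))*(-110) - 72 = -14/(-85)*(-110) - 72 = -14*(-1/85)*(-110) - 72 = (14/85)*(-110) - 72 = -308/17 - 72 = -1532/17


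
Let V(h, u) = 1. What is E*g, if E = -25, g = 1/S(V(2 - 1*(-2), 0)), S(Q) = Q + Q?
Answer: -25/2 ≈ -12.500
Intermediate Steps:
S(Q) = 2*Q
g = ½ (g = 1/(2*1) = 1/2 = ½ ≈ 0.50000)
E*g = -25*½ = -25/2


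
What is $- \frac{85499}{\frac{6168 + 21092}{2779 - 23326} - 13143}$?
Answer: $\frac{1756747953}{270076481} \approx 6.5046$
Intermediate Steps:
$- \frac{85499}{\frac{6168 + 21092}{2779 - 23326} - 13143} = - \frac{85499}{\frac{27260}{-20547} - 13143} = - \frac{85499}{27260 \left(- \frac{1}{20547}\right) - 13143} = - \frac{85499}{- \frac{27260}{20547} - 13143} = - \frac{85499}{- \frac{270076481}{20547}} = \left(-85499\right) \left(- \frac{20547}{270076481}\right) = \frac{1756747953}{270076481}$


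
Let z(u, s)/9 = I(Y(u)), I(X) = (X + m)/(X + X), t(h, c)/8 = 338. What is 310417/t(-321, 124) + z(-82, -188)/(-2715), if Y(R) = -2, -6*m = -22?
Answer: 56186153/489424 ≈ 114.80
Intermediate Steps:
m = 11/3 (m = -1/6*(-22) = 11/3 ≈ 3.6667)
t(h, c) = 2704 (t(h, c) = 8*338 = 2704)
I(X) = (11/3 + X)/(2*X) (I(X) = (X + 11/3)/(X + X) = (11/3 + X)/((2*X)) = (11/3 + X)*(1/(2*X)) = (11/3 + X)/(2*X))
z(u, s) = -15/4 (z(u, s) = 9*((1/6)*(11 + 3*(-2))/(-2)) = 9*((1/6)*(-1/2)*(11 - 6)) = 9*((1/6)*(-1/2)*5) = 9*(-5/12) = -15/4)
310417/t(-321, 124) + z(-82, -188)/(-2715) = 310417/2704 - 15/4/(-2715) = 310417*(1/2704) - 15/4*(-1/2715) = 310417/2704 + 1/724 = 56186153/489424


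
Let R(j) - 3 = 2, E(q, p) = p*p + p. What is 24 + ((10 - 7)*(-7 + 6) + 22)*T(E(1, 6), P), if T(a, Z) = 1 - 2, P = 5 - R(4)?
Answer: 5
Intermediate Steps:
E(q, p) = p + p² (E(q, p) = p² + p = p + p²)
R(j) = 5 (R(j) = 3 + 2 = 5)
P = 0 (P = 5 - 1*5 = 5 - 5 = 0)
T(a, Z) = -1
24 + ((10 - 7)*(-7 + 6) + 22)*T(E(1, 6), P) = 24 + ((10 - 7)*(-7 + 6) + 22)*(-1) = 24 + (3*(-1) + 22)*(-1) = 24 + (-3 + 22)*(-1) = 24 + 19*(-1) = 24 - 19 = 5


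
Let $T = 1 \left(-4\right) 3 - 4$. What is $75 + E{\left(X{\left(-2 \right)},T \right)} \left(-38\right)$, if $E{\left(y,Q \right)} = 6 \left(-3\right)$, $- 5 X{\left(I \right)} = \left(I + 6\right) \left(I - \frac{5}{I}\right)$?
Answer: $759$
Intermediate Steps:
$X{\left(I \right)} = - \frac{\left(6 + I\right) \left(I - \frac{5}{I}\right)}{5}$ ($X{\left(I \right)} = - \frac{\left(I + 6\right) \left(I - \frac{5}{I}\right)}{5} = - \frac{\left(6 + I\right) \left(I - \frac{5}{I}\right)}{5}$)
$T = -16$ ($T = \left(-4\right) 3 - 4 = -12 - 4 = -16$)
$E{\left(y,Q \right)} = -18$
$75 + E{\left(X{\left(-2 \right)},T \right)} \left(-38\right) = 75 - -684 = 75 + 684 = 759$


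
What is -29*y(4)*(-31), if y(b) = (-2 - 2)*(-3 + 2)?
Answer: 3596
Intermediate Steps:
y(b) = 4 (y(b) = -4*(-1) = 4)
-29*y(4)*(-31) = -29*4*(-31) = -116*(-31) = 3596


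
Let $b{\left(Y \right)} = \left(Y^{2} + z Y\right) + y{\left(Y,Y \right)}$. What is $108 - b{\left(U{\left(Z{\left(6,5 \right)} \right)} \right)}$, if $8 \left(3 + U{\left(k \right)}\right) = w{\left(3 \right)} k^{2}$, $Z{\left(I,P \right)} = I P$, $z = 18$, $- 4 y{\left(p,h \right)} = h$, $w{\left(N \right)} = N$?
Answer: $- \frac{941757}{8} \approx -1.1772 \cdot 10^{5}$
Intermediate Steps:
$y{\left(p,h \right)} = - \frac{h}{4}$
$U{\left(k \right)} = -3 + \frac{3 k^{2}}{8}$
$b{\left(Y \right)} = Y^{2} + \frac{71 Y}{4}$ ($b{\left(Y \right)} = \left(Y^{2} + 18 Y\right) - \frac{Y}{4} = Y^{2} + \frac{71 Y}{4}$)
$108 - b{\left(U{\left(Z{\left(6,5 \right)} \right)} \right)} = 108 - \frac{\left(-3 + \frac{3 \left(6 \cdot 5\right)^{2}}{8}\right) \left(71 + 4 \left(-3 + \frac{3 \left(6 \cdot 5\right)^{2}}{8}\right)\right)}{4} = 108 - \frac{\left(-3 + \frac{3 \cdot 30^{2}}{8}\right) \left(71 + 4 \left(-3 + \frac{3 \cdot 30^{2}}{8}\right)\right)}{4} = 108 - \frac{\left(-3 + \frac{3}{8} \cdot 900\right) \left(71 + 4 \left(-3 + \frac{3}{8} \cdot 900\right)\right)}{4} = 108 - \frac{\left(-3 + \frac{675}{2}\right) \left(71 + 4 \left(-3 + \frac{675}{2}\right)\right)}{4} = 108 - \frac{1}{4} \cdot \frac{669}{2} \left(71 + 4 \cdot \frac{669}{2}\right) = 108 - \frac{1}{4} \cdot \frac{669}{2} \left(71 + 1338\right) = 108 - \frac{1}{4} \cdot \frac{669}{2} \cdot 1409 = 108 - \frac{942621}{8} = - \frac{941757}{8}$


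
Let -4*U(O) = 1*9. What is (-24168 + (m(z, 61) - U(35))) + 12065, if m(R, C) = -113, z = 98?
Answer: -48855/4 ≈ -12214.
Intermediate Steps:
U(O) = -9/4
(-24168 + (m(z, 61) - U(35))) + 12065 = (-24168 + (-113 - 1*(-9/4))) + 12065 = (-24168 + (-113 + 9/4)) + 12065 = (-24168 - 443/4) + 12065 = -97115/4 + 12065 = -48855/4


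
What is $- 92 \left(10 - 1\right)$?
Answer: $-828$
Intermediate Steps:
$- 92 \left(10 - 1\right) = \left(-92\right) 9 = -828$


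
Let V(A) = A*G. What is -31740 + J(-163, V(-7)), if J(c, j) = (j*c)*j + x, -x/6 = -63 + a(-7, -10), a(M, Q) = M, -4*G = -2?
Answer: -133267/4 ≈ -33317.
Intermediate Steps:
G = ½ (G = -¼*(-2) = ½ ≈ 0.50000)
x = 420 (x = -6*(-63 - 7) = -6*(-70) = 420)
V(A) = A/2 (V(A) = A*(½) = A/2)
J(c, j) = 420 + c*j² (J(c, j) = (j*c)*j + 420 = (c*j)*j + 420 = c*j² + 420 = 420 + c*j²)
-31740 + J(-163, V(-7)) = -31740 + (420 - 163*((½)*(-7))²) = -31740 + (420 - 163*(-7/2)²) = -31740 + (420 - 163*49/4) = -31740 + (420 - 7987/4) = -31740 - 6307/4 = -133267/4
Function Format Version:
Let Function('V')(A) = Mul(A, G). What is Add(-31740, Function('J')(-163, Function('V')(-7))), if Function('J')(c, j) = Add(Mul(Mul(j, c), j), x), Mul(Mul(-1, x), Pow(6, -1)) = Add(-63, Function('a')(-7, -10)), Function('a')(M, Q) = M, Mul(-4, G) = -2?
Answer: Rational(-133267, 4) ≈ -33317.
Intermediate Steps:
G = Rational(1, 2) (G = Mul(Rational(-1, 4), -2) = Rational(1, 2) ≈ 0.50000)
x = 420 (x = Mul(-6, Add(-63, -7)) = Mul(-6, -70) = 420)
Function('V')(A) = Mul(Rational(1, 2), A) (Function('V')(A) = Mul(A, Rational(1, 2)) = Mul(Rational(1, 2), A))
Function('J')(c, j) = Add(420, Mul(c, Pow(j, 2))) (Function('J')(c, j) = Add(Mul(Mul(j, c), j), 420) = Add(Mul(Mul(c, j), j), 420) = Add(Mul(c, Pow(j, 2)), 420) = Add(420, Mul(c, Pow(j, 2))))
Add(-31740, Function('J')(-163, Function('V')(-7))) = Add(-31740, Add(420, Mul(-163, Pow(Mul(Rational(1, 2), -7), 2)))) = Add(-31740, Add(420, Mul(-163, Pow(Rational(-7, 2), 2)))) = Add(-31740, Add(420, Mul(-163, Rational(49, 4)))) = Add(-31740, Add(420, Rational(-7987, 4))) = Add(-31740, Rational(-6307, 4)) = Rational(-133267, 4)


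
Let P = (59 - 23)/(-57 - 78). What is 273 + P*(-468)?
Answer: 1989/5 ≈ 397.80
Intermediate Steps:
P = -4/15 (P = 36/(-135) = 36*(-1/135) = -4/15 ≈ -0.26667)
273 + P*(-468) = 273 - 4/15*(-468) = 273 + 624/5 = 1989/5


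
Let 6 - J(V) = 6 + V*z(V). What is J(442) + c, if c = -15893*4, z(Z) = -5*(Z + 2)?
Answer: 917668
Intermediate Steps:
z(Z) = -10 - 5*Z (z(Z) = -5*(2 + Z) = -10 - 5*Z)
c = -63572
J(V) = -V*(-10 - 5*V) (J(V) = 6 - (6 + V*(-10 - 5*V)) = 6 + (-6 - V*(-10 - 5*V)) = -V*(-10 - 5*V))
J(442) + c = 5*442*(2 + 442) - 63572 = 5*442*444 - 63572 = 981240 - 63572 = 917668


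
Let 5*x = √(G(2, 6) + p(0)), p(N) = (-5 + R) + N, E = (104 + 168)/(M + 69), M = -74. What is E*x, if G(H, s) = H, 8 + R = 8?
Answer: -272*I*√3/25 ≈ -18.845*I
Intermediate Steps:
R = 0 (R = -8 + 8 = 0)
E = -272/5 (E = (104 + 168)/(-74 + 69) = 272/(-5) = 272*(-⅕) = -272/5 ≈ -54.400)
p(N) = -5 + N (p(N) = (-5 + 0) + N = -5 + N)
x = I*√3/5 (x = √(2 + (-5 + 0))/5 = √(2 - 5)/5 = √(-3)/5 = (I*√3)/5 = I*√3/5 ≈ 0.34641*I)
E*x = -272*I*√3/25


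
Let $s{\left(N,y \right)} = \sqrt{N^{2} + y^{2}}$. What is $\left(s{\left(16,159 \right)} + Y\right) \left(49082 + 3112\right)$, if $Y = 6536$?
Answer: $341139984 + 52194 \sqrt{25537} \approx 3.4948 \cdot 10^{8}$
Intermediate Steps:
$\left(s{\left(16,159 \right)} + Y\right) \left(49082 + 3112\right) = \left(\sqrt{16^{2} + 159^{2}} + 6536\right) \left(49082 + 3112\right) = \left(\sqrt{256 + 25281} + 6536\right) 52194 = \left(\sqrt{25537} + 6536\right) 52194 = \left(6536 + \sqrt{25537}\right) 52194 = 341139984 + 52194 \sqrt{25537}$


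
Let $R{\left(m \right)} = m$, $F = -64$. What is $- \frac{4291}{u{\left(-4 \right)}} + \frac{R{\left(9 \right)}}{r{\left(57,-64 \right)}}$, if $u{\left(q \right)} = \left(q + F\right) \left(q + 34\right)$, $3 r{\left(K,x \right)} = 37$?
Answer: $\frac{213847}{75480} \approx 2.8332$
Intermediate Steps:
$r{\left(K,x \right)} = \frac{37}{3}$ ($r{\left(K,x \right)} = \frac{1}{3} \cdot 37 = \frac{37}{3}$)
$u{\left(q \right)} = \left(-64 + q\right) \left(34 + q\right)$ ($u{\left(q \right)} = \left(q - 64\right) \left(q + 34\right) = \left(-64 + q\right) \left(34 + q\right)$)
$- \frac{4291}{u{\left(-4 \right)}} + \frac{R{\left(9 \right)}}{r{\left(57,-64 \right)}} = - \frac{4291}{-2176 + \left(-4\right)^{2} - -120} + \frac{9}{\frac{37}{3}} = - \frac{4291}{-2176 + 16 + 120} + 9 \cdot \frac{3}{37} = - \frac{4291}{-2040} + \frac{27}{37} = \left(-4291\right) \left(- \frac{1}{2040}\right) + \frac{27}{37} = \frac{4291}{2040} + \frac{27}{37} = \frac{213847}{75480}$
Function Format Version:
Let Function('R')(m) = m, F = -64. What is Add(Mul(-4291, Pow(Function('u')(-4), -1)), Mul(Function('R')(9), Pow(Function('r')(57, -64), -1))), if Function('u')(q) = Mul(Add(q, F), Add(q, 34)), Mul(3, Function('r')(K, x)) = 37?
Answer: Rational(213847, 75480) ≈ 2.8332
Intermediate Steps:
Function('r')(K, x) = Rational(37, 3) (Function('r')(K, x) = Mul(Rational(1, 3), 37) = Rational(37, 3))
Function('u')(q) = Mul(Add(-64, q), Add(34, q)) (Function('u')(q) = Mul(Add(q, -64), Add(q, 34)) = Mul(Add(-64, q), Add(34, q)))
Add(Mul(-4291, Pow(Function('u')(-4), -1)), Mul(Function('R')(9), Pow(Function('r')(57, -64), -1))) = Add(Mul(-4291, Pow(Add(-2176, Pow(-4, 2), Mul(-30, -4)), -1)), Mul(9, Pow(Rational(37, 3), -1))) = Add(Mul(-4291, Pow(Add(-2176, 16, 120), -1)), Mul(9, Rational(3, 37))) = Add(Mul(-4291, Pow(-2040, -1)), Rational(27, 37)) = Add(Mul(-4291, Rational(-1, 2040)), Rational(27, 37)) = Add(Rational(4291, 2040), Rational(27, 37)) = Rational(213847, 75480)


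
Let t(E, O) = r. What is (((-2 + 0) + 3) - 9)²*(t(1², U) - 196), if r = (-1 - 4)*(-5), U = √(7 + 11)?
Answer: -10944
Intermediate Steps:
U = 3*√2 (U = √18 = 3*√2 ≈ 4.2426)
r = 25 (r = -5*(-5) = 25)
t(E, O) = 25
(((-2 + 0) + 3) - 9)²*(t(1², U) - 196) = (((-2 + 0) + 3) - 9)²*(25 - 196) = ((-2 + 3) - 9)²*(-171) = (1 - 9)²*(-171) = (-8)²*(-171) = 64*(-171) = -10944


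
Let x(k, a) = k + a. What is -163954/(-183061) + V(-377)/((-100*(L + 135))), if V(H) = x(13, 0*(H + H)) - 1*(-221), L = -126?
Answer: 5817907/9153050 ≈ 0.63562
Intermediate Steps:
x(k, a) = a + k
V(H) = 234 (V(H) = (0*(H + H) + 13) - 1*(-221) = (0*(2*H) + 13) + 221 = (0 + 13) + 221 = 13 + 221 = 234)
-163954/(-183061) + V(-377)/((-100*(L + 135))) = -163954/(-183061) + 234/((-100*(-126 + 135))) = -163954*(-1/183061) + 234/((-100*9)) = 163954/183061 + 234/(-900) = 163954/183061 + 234*(-1/900) = 163954/183061 - 13/50 = 5817907/9153050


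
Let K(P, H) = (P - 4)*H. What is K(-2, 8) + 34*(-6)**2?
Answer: 1176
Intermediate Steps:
K(P, H) = H*(-4 + P) (K(P, H) = (-4 + P)*H = H*(-4 + P))
K(-2, 8) + 34*(-6)**2 = 8*(-4 - 2) + 34*(-6)**2 = 8*(-6) + 34*36 = -48 + 1224 = 1176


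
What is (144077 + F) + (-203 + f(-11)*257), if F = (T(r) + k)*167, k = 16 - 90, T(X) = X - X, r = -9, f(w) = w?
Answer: 128689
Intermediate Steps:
T(X) = 0
k = -74
F = -12358 (F = (0 - 74)*167 = -74*167 = -12358)
(144077 + F) + (-203 + f(-11)*257) = (144077 - 12358) + (-203 - 11*257) = 131719 + (-203 - 2827) = 131719 - 3030 = 128689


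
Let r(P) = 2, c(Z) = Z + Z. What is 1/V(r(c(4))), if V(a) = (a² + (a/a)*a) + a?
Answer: ⅛ ≈ 0.12500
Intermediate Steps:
c(Z) = 2*Z
V(a) = a² + 2*a (V(a) = (a² + 1*a) + a = (a² + a) + a = (a + a²) + a = a² + 2*a)
1/V(r(c(4))) = 1/(2*(2 + 2)) = 1/(2*4) = 1/8 = ⅛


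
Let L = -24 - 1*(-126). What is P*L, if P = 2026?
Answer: 206652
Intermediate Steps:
L = 102 (L = -24 + 126 = 102)
P*L = 2026*102 = 206652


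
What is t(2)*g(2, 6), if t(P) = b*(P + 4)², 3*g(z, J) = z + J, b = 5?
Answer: 480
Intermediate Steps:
g(z, J) = J/3 + z/3 (g(z, J) = (z + J)/3 = (J + z)/3 = J/3 + z/3)
t(P) = 5*(4 + P)² (t(P) = 5*(P + 4)² = 5*(4 + P)²)
t(2)*g(2, 6) = (5*(4 + 2)²)*((⅓)*6 + (⅓)*2) = (5*6²)*(2 + ⅔) = (5*36)*(8/3) = 180*(8/3) = 480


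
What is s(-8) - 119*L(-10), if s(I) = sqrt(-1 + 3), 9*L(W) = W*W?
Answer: -11900/9 + sqrt(2) ≈ -1320.8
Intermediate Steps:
L(W) = W**2/9 (L(W) = (W*W)/9 = W**2/9)
s(I) = sqrt(2)
s(-8) - 119*L(-10) = sqrt(2) - 119*(-10)**2/9 = sqrt(2) - 119*100/9 = sqrt(2) - 11900/9 = -11900/9 + sqrt(2)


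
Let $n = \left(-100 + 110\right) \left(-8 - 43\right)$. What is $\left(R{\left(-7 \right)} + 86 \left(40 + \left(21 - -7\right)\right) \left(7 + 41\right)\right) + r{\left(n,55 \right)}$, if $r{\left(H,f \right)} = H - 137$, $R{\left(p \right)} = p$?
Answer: $280050$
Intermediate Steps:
$n = -510$ ($n = 10 \left(-51\right) = -510$)
$r{\left(H,f \right)} = -137 + H$
$\left(R{\left(-7 \right)} + 86 \left(40 + \left(21 - -7\right)\right) \left(7 + 41\right)\right) + r{\left(n,55 \right)} = \left(-7 + 86 \left(40 + \left(21 - -7\right)\right) \left(7 + 41\right)\right) - 647 = \left(-7 + 86 \left(40 + \left(21 + 7\right)\right) 48\right) - 647 = \left(-7 + 86 \left(40 + 28\right) 48\right) - 647 = \left(-7 + 86 \cdot 68 \cdot 48\right) - 647 = \left(-7 + 86 \cdot 3264\right) - 647 = \left(-7 + 280704\right) - 647 = 280697 - 647 = 280050$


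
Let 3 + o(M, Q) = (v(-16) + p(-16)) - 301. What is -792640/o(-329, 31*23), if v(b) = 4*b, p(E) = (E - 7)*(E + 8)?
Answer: 99080/23 ≈ 4307.8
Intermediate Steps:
p(E) = (-7 + E)*(8 + E)
o(M, Q) = -184 (o(M, Q) = -3 + ((4*(-16) + (-56 - 16 + (-16)²)) - 301) = -3 + ((-64 + (-56 - 16 + 256)) - 301) = -3 + ((-64 + 184) - 301) = -3 + (120 - 301) = -3 - 181 = -184)
-792640/o(-329, 31*23) = -792640/(-184) = -792640*(-1/184) = 99080/23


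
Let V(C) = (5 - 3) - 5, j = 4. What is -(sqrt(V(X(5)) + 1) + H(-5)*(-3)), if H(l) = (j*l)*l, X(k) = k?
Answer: 300 - I*sqrt(2) ≈ 300.0 - 1.4142*I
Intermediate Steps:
H(l) = 4*l**2 (H(l) = (4*l)*l = 4*l**2)
V(C) = -3 (V(C) = 2 - 5 = -3)
-(sqrt(V(X(5)) + 1) + H(-5)*(-3)) = -(sqrt(-3 + 1) + (4*(-5)**2)*(-3)) = -(sqrt(-2) + (4*25)*(-3)) = -(I*sqrt(2) + 100*(-3)) = -(I*sqrt(2) - 300) = -(-300 + I*sqrt(2)) = 300 - I*sqrt(2)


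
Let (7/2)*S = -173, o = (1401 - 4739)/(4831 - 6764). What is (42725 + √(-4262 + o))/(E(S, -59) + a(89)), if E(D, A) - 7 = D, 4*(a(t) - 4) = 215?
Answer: 1196300/429 + 168*I*√49131061/276419 ≈ 2788.6 + 4.2601*I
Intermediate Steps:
a(t) = 231/4 (a(t) = 4 + (¼)*215 = 4 + 215/4 = 231/4)
o = 3338/1933 (o = -3338/(-1933) = -3338*(-1/1933) = 3338/1933 ≈ 1.7268)
S = -346/7 (S = (2/7)*(-173) = -346/7 ≈ -49.429)
E(D, A) = 7 + D
(42725 + √(-4262 + o))/(E(S, -59) + a(89)) = (42725 + √(-4262 + 3338/1933))/((7 - 346/7) + 231/4) = (42725 + √(-8235108/1933))/(-297/7 + 231/4) = (42725 + 18*I*√49131061/1933)/(429/28) = (42725 + 18*I*√49131061/1933)*(28/429) = 1196300/429 + 168*I*√49131061/276419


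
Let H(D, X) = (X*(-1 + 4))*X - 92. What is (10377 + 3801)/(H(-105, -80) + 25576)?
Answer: 7089/22342 ≈ 0.31729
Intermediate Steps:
H(D, X) = -92 + 3*X² (H(D, X) = (X*3)*X - 92 = (3*X)*X - 92 = 3*X² - 92 = -92 + 3*X²)
(10377 + 3801)/(H(-105, -80) + 25576) = (10377 + 3801)/((-92 + 3*(-80)²) + 25576) = 14178/((-92 + 3*6400) + 25576) = 14178/((-92 + 19200) + 25576) = 14178/(19108 + 25576) = 14178/44684 = 14178*(1/44684) = 7089/22342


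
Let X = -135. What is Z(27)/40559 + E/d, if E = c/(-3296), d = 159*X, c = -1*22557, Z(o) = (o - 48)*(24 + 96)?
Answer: -579940007/9286388640 ≈ -0.062451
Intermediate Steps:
Z(o) = -5760 + 120*o (Z(o) = (-48 + o)*120 = -5760 + 120*o)
c = -22557
d = -21465 (d = 159*(-135) = -21465)
E = 219/32 (E = -22557/(-3296) = -22557*(-1/3296) = 219/32 ≈ 6.8438)
Z(27)/40559 + E/d = (-5760 + 120*27)/40559 + (219/32)/(-21465) = (-5760 + 3240)*(1/40559) + (219/32)*(-1/21465) = -2520*1/40559 - 73/228960 = -2520/40559 - 73/228960 = -579940007/9286388640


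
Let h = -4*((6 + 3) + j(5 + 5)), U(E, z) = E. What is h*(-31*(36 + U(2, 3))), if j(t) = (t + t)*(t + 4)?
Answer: 1361768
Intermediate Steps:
j(t) = 2*t*(4 + t) (j(t) = (2*t)*(4 + t) = 2*t*(4 + t))
h = -1156 (h = -4*((6 + 3) + 2*(5 + 5)*(4 + (5 + 5))) = -4*(9 + 2*10*(4 + 10)) = -4*(9 + 2*10*14) = -4*(9 + 280) = -4*289 = -1156)
h*(-31*(36 + U(2, 3))) = -(-35836)*(36 + 2) = -(-35836)*38 = -1156*(-1178) = 1361768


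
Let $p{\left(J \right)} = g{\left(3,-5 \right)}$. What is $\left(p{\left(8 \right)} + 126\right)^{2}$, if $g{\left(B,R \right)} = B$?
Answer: $16641$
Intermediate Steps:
$p{\left(J \right)} = 3$
$\left(p{\left(8 \right)} + 126\right)^{2} = \left(3 + 126\right)^{2} = 129^{2} = 16641$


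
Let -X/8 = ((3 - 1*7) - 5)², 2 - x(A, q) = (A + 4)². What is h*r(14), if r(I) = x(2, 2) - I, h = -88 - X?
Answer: -26880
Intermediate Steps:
x(A, q) = 2 - (4 + A)² (x(A, q) = 2 - (A + 4)² = 2 - (4 + A)²)
X = -648 (X = -8*((3 - 1*7) - 5)² = -8*((3 - 7) - 5)² = -8*(-4 - 5)² = -8*(-9)² = -8*81 = -648)
h = 560 (h = -88 - 1*(-648) = -88 + 648 = 560)
r(I) = -34 - I (r(I) = (2 - (4 + 2)²) - I = (2 - 1*6²) - I = (2 - 1*36) - I = (2 - 36) - I = -34 - I)
h*r(14) = 560*(-34 - 1*14) = 560*(-34 - 14) = 560*(-48) = -26880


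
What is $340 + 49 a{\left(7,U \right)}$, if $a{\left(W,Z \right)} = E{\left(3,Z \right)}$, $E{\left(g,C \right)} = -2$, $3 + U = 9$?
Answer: $242$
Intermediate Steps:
$U = 6$ ($U = -3 + 9 = 6$)
$a{\left(W,Z \right)} = -2$
$340 + 49 a{\left(7,U \right)} = 340 + 49 \left(-2\right) = 340 - 98 = 242$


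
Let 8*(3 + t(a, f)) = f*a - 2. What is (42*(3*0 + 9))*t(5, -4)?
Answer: -4347/2 ≈ -2173.5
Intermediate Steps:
t(a, f) = -13/4 + a*f/8 (t(a, f) = -3 + (f*a - 2)/8 = -3 + (a*f - 2)/8 = -3 + (-2 + a*f)/8 = -3 + (-1/4 + a*f/8) = -13/4 + a*f/8)
(42*(3*0 + 9))*t(5, -4) = (42*(3*0 + 9))*(-13/4 + (1/8)*5*(-4)) = (42*(0 + 9))*(-13/4 - 5/2) = (42*9)*(-23/4) = 378*(-23/4) = -4347/2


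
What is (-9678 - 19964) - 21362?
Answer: -51004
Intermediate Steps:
(-9678 - 19964) - 21362 = -29642 - 21362 = -51004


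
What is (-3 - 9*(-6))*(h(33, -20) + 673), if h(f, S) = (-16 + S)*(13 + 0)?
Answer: 10455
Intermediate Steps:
h(f, S) = -208 + 13*S (h(f, S) = (-16 + S)*13 = -208 + 13*S)
(-3 - 9*(-6))*(h(33, -20) + 673) = (-3 - 9*(-6))*((-208 + 13*(-20)) + 673) = (-3 + 54)*((-208 - 260) + 673) = 51*(-468 + 673) = 51*205 = 10455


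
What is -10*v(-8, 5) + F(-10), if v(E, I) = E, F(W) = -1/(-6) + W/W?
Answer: 487/6 ≈ 81.167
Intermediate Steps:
F(W) = 7/6 (F(W) = -1*(-⅙) + 1 = ⅙ + 1 = 7/6)
-10*v(-8, 5) + F(-10) = -10*(-8) + 7/6 = 80 + 7/6 = 487/6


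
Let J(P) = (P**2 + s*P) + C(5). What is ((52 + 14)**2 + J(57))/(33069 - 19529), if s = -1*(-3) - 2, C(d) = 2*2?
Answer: 3833/6770 ≈ 0.56617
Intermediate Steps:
C(d) = 4
s = 1 (s = 3 - 2 = 1)
J(P) = 4 + P + P**2 (J(P) = (P**2 + 1*P) + 4 = (P**2 + P) + 4 = (P + P**2) + 4 = 4 + P + P**2)
((52 + 14)**2 + J(57))/(33069 - 19529) = ((52 + 14)**2 + (4 + 57 + 57**2))/(33069 - 19529) = (66**2 + (4 + 57 + 3249))/13540 = (4356 + 3310)*(1/13540) = 7666*(1/13540) = 3833/6770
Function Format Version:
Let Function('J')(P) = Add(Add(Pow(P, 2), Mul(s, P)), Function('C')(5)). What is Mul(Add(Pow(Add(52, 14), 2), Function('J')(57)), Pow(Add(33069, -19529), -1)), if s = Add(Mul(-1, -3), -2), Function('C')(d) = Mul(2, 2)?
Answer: Rational(3833, 6770) ≈ 0.56617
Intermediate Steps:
Function('C')(d) = 4
s = 1 (s = Add(3, -2) = 1)
Function('J')(P) = Add(4, P, Pow(P, 2)) (Function('J')(P) = Add(Add(Pow(P, 2), Mul(1, P)), 4) = Add(Add(Pow(P, 2), P), 4) = Add(Add(P, Pow(P, 2)), 4) = Add(4, P, Pow(P, 2)))
Mul(Add(Pow(Add(52, 14), 2), Function('J')(57)), Pow(Add(33069, -19529), -1)) = Mul(Add(Pow(Add(52, 14), 2), Add(4, 57, Pow(57, 2))), Pow(Add(33069, -19529), -1)) = Mul(Add(Pow(66, 2), Add(4, 57, 3249)), Pow(13540, -1)) = Mul(Add(4356, 3310), Rational(1, 13540)) = Mul(7666, Rational(1, 13540)) = Rational(3833, 6770)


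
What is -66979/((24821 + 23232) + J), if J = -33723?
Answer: -66979/14330 ≈ -4.6740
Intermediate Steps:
-66979/((24821 + 23232) + J) = -66979/((24821 + 23232) - 33723) = -66979/(48053 - 33723) = -66979/14330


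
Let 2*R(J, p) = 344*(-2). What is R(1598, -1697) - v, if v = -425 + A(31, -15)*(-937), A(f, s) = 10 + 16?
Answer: 24443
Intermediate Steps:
R(J, p) = -344 (R(J, p) = (344*(-2))/2 = (½)*(-688) = -344)
A(f, s) = 26
v = -24787 (v = -425 + 26*(-937) = -425 - 24362 = -24787)
R(1598, -1697) - v = -344 - 1*(-24787) = -344 + 24787 = 24443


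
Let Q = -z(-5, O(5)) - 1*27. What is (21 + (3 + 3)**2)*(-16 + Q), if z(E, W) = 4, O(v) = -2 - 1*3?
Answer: -2679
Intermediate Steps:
O(v) = -5 (O(v) = -2 - 3 = -5)
Q = -31 (Q = -1*4 - 1*27 = -4 - 27 = -31)
(21 + (3 + 3)**2)*(-16 + Q) = (21 + (3 + 3)**2)*(-16 - 31) = (21 + 6**2)*(-47) = (21 + 36)*(-47) = 57*(-47) = -2679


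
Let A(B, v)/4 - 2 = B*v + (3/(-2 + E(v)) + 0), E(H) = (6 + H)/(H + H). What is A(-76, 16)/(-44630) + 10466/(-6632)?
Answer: -760955917/517975780 ≈ -1.4691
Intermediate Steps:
E(H) = (6 + H)/(2*H) (E(H) = (6 + H)/((2*H)) = (6 + H)*(1/(2*H)) = (6 + H)/(2*H))
A(B, v) = 8 + 12/(-2 + (6 + v)/(2*v)) + 4*B*v (A(B, v) = 8 + 4*(B*v + (3/(-2 + (6 + v)/(2*v)) + 0)) = 8 + 4*(B*v + 3/(-2 + (6 + v)/(2*v))) = 8 + 4*(3/(-2 + (6 + v)/(2*v)) + B*v) = 8 + (12/(-2 + (6 + v)/(2*v)) + 4*B*v) = 8 + 12/(-2 + (6 + v)/(2*v)) + 4*B*v)
A(-76, 16)/(-44630) + 10466/(-6632) = (4*(-4 - 76*16**2 - 2*(-76)*16)/(-2 + 16))/(-44630) + 10466/(-6632) = (4*(-4 - 76*256 + 2432)/14)*(-1/44630) + 10466*(-1/6632) = (4*(1/14)*(-4 - 19456 + 2432))*(-1/44630) - 5233/3316 = (4*(1/14)*(-17028))*(-1/44630) - 5233/3316 = -34056/7*(-1/44630) - 5233/3316 = 17028/156205 - 5233/3316 = -760955917/517975780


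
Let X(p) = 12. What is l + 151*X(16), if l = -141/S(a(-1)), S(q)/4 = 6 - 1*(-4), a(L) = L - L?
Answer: 72339/40 ≈ 1808.5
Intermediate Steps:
a(L) = 0
S(q) = 40 (S(q) = 4*(6 - 1*(-4)) = 4*(6 + 4) = 4*10 = 40)
l = -141/40 ≈ -3.5250
l + 151*X(16) = -141/40 + 151*12 = -141/40 + 1812 = 72339/40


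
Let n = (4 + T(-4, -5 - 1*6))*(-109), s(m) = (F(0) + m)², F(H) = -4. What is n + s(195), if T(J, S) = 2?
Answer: 35827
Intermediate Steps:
s(m) = (-4 + m)²
n = -654 (n = (4 + 2)*(-109) = 6*(-109) = -654)
n + s(195) = -654 + (-4 + 195)² = -654 + 191² = -654 + 36481 = 35827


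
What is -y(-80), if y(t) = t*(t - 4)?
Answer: -6720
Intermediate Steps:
y(t) = t*(-4 + t)
-y(-80) = -(-80)*(-4 - 80) = -(-80)*(-84) = -1*6720 = -6720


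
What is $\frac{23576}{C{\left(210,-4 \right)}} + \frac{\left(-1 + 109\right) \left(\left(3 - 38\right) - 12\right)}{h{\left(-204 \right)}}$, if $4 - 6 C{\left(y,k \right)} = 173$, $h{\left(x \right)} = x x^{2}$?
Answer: $- \frac{11119565305}{13284752} \approx -837.02$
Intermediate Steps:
$h{\left(x \right)} = x^{3}$
$C{\left(y,k \right)} = - \frac{169}{6}$ ($C{\left(y,k \right)} = \frac{2}{3} - \frac{173}{6} = - \frac{169}{6}$)
$\frac{23576}{C{\left(210,-4 \right)}} + \frac{\left(-1 + 109\right) \left(\left(3 - 38\right) - 12\right)}{h{\left(-204 \right)}} = \frac{23576}{- \frac{169}{6}} + \frac{\left(-1 + 109\right) \left(\left(3 - 38\right) - 12\right)}{\left(-204\right)^{3}} = 23576 \left(- \frac{6}{169}\right) + \frac{108 \left(-35 - 12\right)}{-8489664} = - \frac{141456}{169} + 108 \left(-47\right) \left(- \frac{1}{8489664}\right) = - \frac{141456}{169} - - \frac{47}{78608} = - \frac{141456}{169} + \frac{47}{78608} = - \frac{11119565305}{13284752}$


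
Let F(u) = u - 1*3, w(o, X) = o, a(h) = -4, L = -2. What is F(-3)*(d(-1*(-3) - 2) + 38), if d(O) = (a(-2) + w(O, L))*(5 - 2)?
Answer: -174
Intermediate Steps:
F(u) = -3 + u (F(u) = u - 3 = -3 + u)
d(O) = -12 + 3*O (d(O) = (-4 + O)*(5 - 2) = (-4 + O)*3 = -12 + 3*O)
F(-3)*(d(-1*(-3) - 2) + 38) = (-3 - 3)*((-12 + 3*(-1*(-3) - 2)) + 38) = -6*((-12 + 3*(3 - 2)) + 38) = -6*((-12 + 3*1) + 38) = -6*((-12 + 3) + 38) = -6*(-9 + 38) = -6*29 = -174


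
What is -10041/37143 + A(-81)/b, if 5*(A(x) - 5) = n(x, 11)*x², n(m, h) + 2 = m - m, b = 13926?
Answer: -131735189/287363010 ≈ -0.45843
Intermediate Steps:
n(m, h) = -2 (n(m, h) = -2 + (m - m) = -2 + 0 = -2)
A(x) = 5 - 2*x²/5 (A(x) = 5 + (-2*x²)/5 = 5 - 2*x²/5)
-10041/37143 + A(-81)/b = -10041/37143 + (5 - ⅖*(-81)²)/13926 = -10041*1/37143 + (5 - ⅖*6561)*(1/13926) = -3347/12381 + (5 - 13122/5)*(1/13926) = -3347/12381 - 13097/5*1/13926 = -3347/12381 - 13097/69630 = -131735189/287363010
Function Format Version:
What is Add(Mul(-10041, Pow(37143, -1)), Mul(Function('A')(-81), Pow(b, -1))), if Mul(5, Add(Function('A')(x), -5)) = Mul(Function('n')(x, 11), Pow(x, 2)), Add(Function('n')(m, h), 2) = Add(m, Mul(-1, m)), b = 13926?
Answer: Rational(-131735189, 287363010) ≈ -0.45843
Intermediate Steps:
Function('n')(m, h) = -2 (Function('n')(m, h) = Add(-2, Add(m, Mul(-1, m))) = Add(-2, 0) = -2)
Function('A')(x) = Add(5, Mul(Rational(-2, 5), Pow(x, 2))) (Function('A')(x) = Add(5, Mul(Rational(1, 5), Mul(-2, Pow(x, 2)))) = Add(5, Mul(Rational(-2, 5), Pow(x, 2))))
Add(Mul(-10041, Pow(37143, -1)), Mul(Function('A')(-81), Pow(b, -1))) = Add(Mul(-10041, Pow(37143, -1)), Mul(Add(5, Mul(Rational(-2, 5), Pow(-81, 2))), Pow(13926, -1))) = Add(Mul(-10041, Rational(1, 37143)), Mul(Add(5, Mul(Rational(-2, 5), 6561)), Rational(1, 13926))) = Add(Rational(-3347, 12381), Mul(Add(5, Rational(-13122, 5)), Rational(1, 13926))) = Add(Rational(-3347, 12381), Mul(Rational(-13097, 5), Rational(1, 13926))) = Add(Rational(-3347, 12381), Rational(-13097, 69630)) = Rational(-131735189, 287363010)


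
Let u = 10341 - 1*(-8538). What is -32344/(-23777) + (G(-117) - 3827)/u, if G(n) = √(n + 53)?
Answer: 1289399/1113861 + 8*I/18879 ≈ 1.1576 + 0.00042375*I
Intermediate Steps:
G(n) = √(53 + n)
u = 18879 (u = 10341 + 8538 = 18879)
-32344/(-23777) + (G(-117) - 3827)/u = -32344/(-23777) + (√(53 - 117) - 3827)/18879 = -32344*(-1/23777) + (√(-64) - 3827)*(1/18879) = 2488/1829 + (8*I - 3827)*(1/18879) = 2488/1829 + (-3827 + 8*I)*(1/18879) = 2488/1829 + (-3827/18879 + 8*I/18879) = 1289399/1113861 + 8*I/18879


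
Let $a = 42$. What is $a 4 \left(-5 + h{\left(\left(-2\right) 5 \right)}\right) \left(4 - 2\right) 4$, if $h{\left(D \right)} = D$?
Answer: $-20160$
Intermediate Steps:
$a 4 \left(-5 + h{\left(\left(-2\right) 5 \right)}\right) \left(4 - 2\right) 4 = 42 \cdot 4 \left(-5 - 10\right) \left(4 - 2\right) 4 = 168 \left(-5 - 10\right) 2 \cdot 4 = 168 \left(\left(-15\right) 8\right) = 168 \left(-120\right) = -20160$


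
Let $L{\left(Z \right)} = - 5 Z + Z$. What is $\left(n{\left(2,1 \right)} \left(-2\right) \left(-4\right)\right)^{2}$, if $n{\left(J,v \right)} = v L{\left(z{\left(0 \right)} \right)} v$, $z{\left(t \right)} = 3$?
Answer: $9216$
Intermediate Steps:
$L{\left(Z \right)} = - 4 Z$
$n{\left(J,v \right)} = - 12 v^{2}$ ($n{\left(J,v \right)} = v \left(\left(-4\right) 3\right) v = v \left(-12\right) v = - 12 v v = - 12 v^{2}$)
$\left(n{\left(2,1 \right)} \left(-2\right) \left(-4\right)\right)^{2} = \left(- 12 \cdot 1^{2} \left(-2\right) \left(-4\right)\right)^{2} = \left(\left(-12\right) 1 \left(-2\right) \left(-4\right)\right)^{2} = \left(\left(-12\right) \left(-2\right) \left(-4\right)\right)^{2} = \left(24 \left(-4\right)\right)^{2} = \left(-96\right)^{2} = 9216$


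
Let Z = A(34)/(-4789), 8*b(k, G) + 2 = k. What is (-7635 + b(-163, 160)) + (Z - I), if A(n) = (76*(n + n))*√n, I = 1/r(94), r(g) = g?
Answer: -2878519/376 - 5168*√34/4789 ≈ -7661.9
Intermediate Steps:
I = 1/94 ≈ 0.010638
A(n) = 152*n^(3/2) (A(n) = (76*(2*n))*√n = (152*n)*√n = 152*n^(3/2))
b(k, G) = -¼ + k/8
Z = -5168*√34/4789 (Z = (152*34^(3/2))/(-4789) = (152*(34*√34))*(-1/4789) = (5168*√34)*(-1/4789) = -5168*√34/4789 ≈ -6.2924)
(-7635 + b(-163, 160)) + (Z - I) = (-7635 + (-¼ + (⅛)*(-163))) + (-5168*√34/4789 - 1*1/94) = (-7635 + (-¼ - 163/8)) + (-5168*√34/4789 - 1/94) = (-7635 - 165/8) + (-1/94 - 5168*√34/4789) = -61245/8 + (-1/94 - 5168*√34/4789) = -2878519/376 - 5168*√34/4789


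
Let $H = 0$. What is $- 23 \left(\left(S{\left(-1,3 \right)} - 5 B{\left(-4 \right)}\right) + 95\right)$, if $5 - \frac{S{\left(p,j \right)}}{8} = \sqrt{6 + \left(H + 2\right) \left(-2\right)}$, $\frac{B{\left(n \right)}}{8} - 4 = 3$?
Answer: $3335 + 184 \sqrt{2} \approx 3595.2$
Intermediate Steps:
$B{\left(n \right)} = 56$ ($B{\left(n \right)} = 32 + 8 \cdot 3 = 32 + 24 = 56$)
$S{\left(p,j \right)} = 40 - 8 \sqrt{2}$ ($S{\left(p,j \right)} = 40 - 8 \sqrt{6 + \left(0 + 2\right) \left(-2\right)} = 40 - 8 \sqrt{6 + 2 \left(-2\right)} = 40 - 8 \sqrt{6 - 4} = 40 - 8 \sqrt{2}$)
$- 23 \left(\left(S{\left(-1,3 \right)} - 5 B{\left(-4 \right)}\right) + 95\right) = - 23 \left(\left(\left(40 - 8 \sqrt{2}\right) - 280\right) + 95\right) = - 23 \left(\left(-240 - 8 \sqrt{2}\right) + 95\right) = - 23 \left(-145 - 8 \sqrt{2}\right) = 3335 + 184 \sqrt{2}$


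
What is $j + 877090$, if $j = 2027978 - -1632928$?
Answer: $4537996$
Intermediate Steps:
$j = 3660906$ ($j = 2027978 + 1632928 = 3660906$)
$j + 877090 = 3660906 + 877090 = 4537996$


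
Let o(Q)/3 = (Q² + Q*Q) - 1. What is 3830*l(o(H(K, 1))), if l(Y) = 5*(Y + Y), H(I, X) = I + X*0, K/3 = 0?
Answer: -114900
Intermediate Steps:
K = 0 (K = 3*0 = 0)
H(I, X) = I (H(I, X) = I + 0 = I)
o(Q) = -3 + 6*Q² (o(Q) = 3*((Q² + Q*Q) - 1) = 3*((Q² + Q²) - 1) = 3*(2*Q² - 1) = 3*(-1 + 2*Q²) = -3 + 6*Q²)
l(Y) = 10*Y (l(Y) = 5*(2*Y) = 10*Y)
3830*l(o(H(K, 1))) = 3830*(10*(-3 + 6*0²)) = 3830*(10*(-3 + 6*0)) = 3830*(10*(-3 + 0)) = 3830*(10*(-3)) = 3830*(-30) = -114900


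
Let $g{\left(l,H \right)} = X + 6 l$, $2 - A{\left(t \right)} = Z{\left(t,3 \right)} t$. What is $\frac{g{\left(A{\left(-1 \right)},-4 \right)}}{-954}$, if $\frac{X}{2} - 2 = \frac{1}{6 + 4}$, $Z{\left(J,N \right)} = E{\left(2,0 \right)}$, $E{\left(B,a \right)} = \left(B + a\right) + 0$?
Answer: $- \frac{47}{1590} \approx -0.02956$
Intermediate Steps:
$E{\left(B,a \right)} = B + a$
$Z{\left(J,N \right)} = 2$ ($Z{\left(J,N \right)} = 2 + 0 = 2$)
$X = \frac{21}{5}$ ($X = 4 + \frac{2}{6 + 4} = 4 + \frac{2}{10} = 4 + 2 \cdot \frac{1}{10} = 4 + \frac{1}{5} = \frac{21}{5} \approx 4.2$)
$A{\left(t \right)} = 2 - 2 t$
$g{\left(l,H \right)} = \frac{21}{5} + 6 l$
$\frac{g{\left(A{\left(-1 \right)},-4 \right)}}{-954} = \frac{\frac{21}{5} + 6 \left(2 - -2\right)}{-954} = \left(\frac{21}{5} + 6 \left(2 + 2\right)\right) \left(- \frac{1}{954}\right) = \left(\frac{21}{5} + 6 \cdot 4\right) \left(- \frac{1}{954}\right) = \left(\frac{21}{5} + 24\right) \left(- \frac{1}{954}\right) = \frac{141}{5} \left(- \frac{1}{954}\right) = - \frac{47}{1590}$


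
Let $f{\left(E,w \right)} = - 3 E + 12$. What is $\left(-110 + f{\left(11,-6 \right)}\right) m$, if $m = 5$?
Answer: $-655$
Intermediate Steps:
$f{\left(E,w \right)} = 12 - 3 E$
$\left(-110 + f{\left(11,-6 \right)}\right) m = \left(-110 + \left(12 - 33\right)\right) 5 = \left(-110 - 21\right) 5 = \left(-131\right) 5 = -655$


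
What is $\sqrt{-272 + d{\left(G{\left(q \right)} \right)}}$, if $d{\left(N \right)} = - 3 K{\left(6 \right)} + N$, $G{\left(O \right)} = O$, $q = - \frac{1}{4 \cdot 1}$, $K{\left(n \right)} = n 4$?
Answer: $\frac{9 i \sqrt{17}}{2} \approx 18.554 i$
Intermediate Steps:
$K{\left(n \right)} = 4 n$
$q = - \frac{1}{4} \approx -0.25$
$d{\left(N \right)} = -72 + N$ ($d{\left(N \right)} = - 3 \cdot 4 \cdot 6 + N = \left(-3\right) 24 + N = -72 + N$)
$\sqrt{-272 + d{\left(G{\left(q \right)} \right)}} = \sqrt{-272 - \frac{289}{4}} = \sqrt{- \frac{1377}{4}} = \frac{9 i \sqrt{17}}{2}$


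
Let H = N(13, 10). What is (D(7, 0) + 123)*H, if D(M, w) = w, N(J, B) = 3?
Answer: 369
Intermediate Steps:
H = 3
(D(7, 0) + 123)*H = (0 + 123)*3 = 123*3 = 369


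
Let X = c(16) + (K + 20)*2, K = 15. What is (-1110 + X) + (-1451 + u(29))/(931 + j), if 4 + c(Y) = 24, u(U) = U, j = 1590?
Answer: -2572842/2521 ≈ -1020.6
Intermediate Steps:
c(Y) = 20 (c(Y) = -4 + 24 = 20)
X = 90 (X = 20 + (15 + 20)*2 = 20 + 35*2 = 20 + 70 = 90)
(-1110 + X) + (-1451 + u(29))/(931 + j) = (-1110 + 90) + (-1451 + 29)/(931 + 1590) = -1020 - 1422/2521 = -2572842/2521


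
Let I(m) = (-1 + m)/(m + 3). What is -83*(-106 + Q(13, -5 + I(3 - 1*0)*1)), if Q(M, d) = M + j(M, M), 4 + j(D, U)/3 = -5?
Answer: 9960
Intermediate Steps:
j(D, U) = -27 (j(D, U) = -12 + 3*(-5) = -12 - 15 = -27)
I(m) = (-1 + m)/(3 + m)
Q(M, d) = -27 + M (Q(M, d) = M - 27 = -27 + M)
-83*(-106 + Q(13, -5 + I(3 - 1*0)*1)) = -83*(-106 + (-27 + 13)) = -83*(-106 - 14) = -83*(-120) = 9960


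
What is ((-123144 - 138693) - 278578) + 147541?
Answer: -392874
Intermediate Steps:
((-123144 - 138693) - 278578) + 147541 = (-261837 - 278578) + 147541 = -540415 + 147541 = -392874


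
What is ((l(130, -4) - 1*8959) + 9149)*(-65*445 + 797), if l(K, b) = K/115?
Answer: -123650688/23 ≈ -5.3761e+6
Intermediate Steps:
l(K, b) = K/115 (l(K, b) = K*(1/115) = K/115)
((l(130, -4) - 1*8959) + 9149)*(-65*445 + 797) = (((1/115)*130 - 1*8959) + 9149)*(-65*445 + 797) = ((26/23 - 8959) + 9149)*(-28925 + 797) = (-206031/23 + 9149)*(-28128) = (4396/23)*(-28128) = -123650688/23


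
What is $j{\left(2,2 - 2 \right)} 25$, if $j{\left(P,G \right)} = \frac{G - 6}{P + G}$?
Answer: $-75$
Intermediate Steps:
$j{\left(P,G \right)} = \frac{-6 + G}{G + P}$
$j{\left(2,2 - 2 \right)} 25 = \frac{-6 + \left(2 - 2\right)}{\left(2 - 2\right) + 2} \cdot 25 = \frac{-6 + 0}{0 + 2} \cdot 25 = \frac{1}{2} \left(-6\right) 25 = \left(-3\right) 25 = -75$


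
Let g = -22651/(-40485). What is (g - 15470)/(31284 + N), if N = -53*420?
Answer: -626280299/365336640 ≈ -1.7143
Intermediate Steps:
N = -22260
g = 22651/40485 (g = -22651*(-1/40485) = 22651/40485 ≈ 0.55949)
(g - 15470)/(31284 + N) = (22651/40485 - 15470)/(31284 - 22260) = -626280299/40485/9024 = -626280299/40485*1/9024 = -626280299/365336640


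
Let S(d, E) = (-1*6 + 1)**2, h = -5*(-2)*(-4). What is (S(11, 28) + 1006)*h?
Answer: -41240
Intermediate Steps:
h = -40 (h = 10*(-4) = -40)
S(d, E) = 25 (S(d, E) = (-6 + 1)**2 = (-5)**2 = 25)
(S(11, 28) + 1006)*h = (25 + 1006)*(-40) = 1031*(-40) = -41240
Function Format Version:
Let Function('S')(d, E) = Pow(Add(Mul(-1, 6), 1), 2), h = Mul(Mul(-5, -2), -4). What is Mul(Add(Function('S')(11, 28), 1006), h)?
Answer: -41240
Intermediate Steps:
h = -40 (h = Mul(10, -4) = -40)
Function('S')(d, E) = 25 (Function('S')(d, E) = Pow(Add(-6, 1), 2) = Pow(-5, 2) = 25)
Mul(Add(Function('S')(11, 28), 1006), h) = Mul(Add(25, 1006), -40) = Mul(1031, -40) = -41240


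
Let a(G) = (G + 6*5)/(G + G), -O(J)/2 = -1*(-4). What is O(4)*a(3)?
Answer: -44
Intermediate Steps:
O(J) = -8 (O(J) = -(-2)*(-4) = -2*4 = -8)
a(G) = (30 + G)/(2*G) (a(G) = (G + 30)/((2*G)) = (30 + G)*(1/(2*G)) = (30 + G)/(2*G))
O(4)*a(3) = -4*(30 + 3)/3 = -4*33/3 = -8*11/2 = -44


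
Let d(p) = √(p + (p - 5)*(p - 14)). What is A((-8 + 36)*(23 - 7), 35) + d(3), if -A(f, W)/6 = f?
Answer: -2683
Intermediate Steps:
A(f, W) = -6*f
d(p) = √(p + (-14 + p)*(-5 + p)) (d(p) = √(p + (-5 + p)*(-14 + p)) = √(p + (-14 + p)*(-5 + p)))
A((-8 + 36)*(23 - 7), 35) + d(3) = -6*(-8 + 36)*(23 - 7) + √(70 + 3² - 18*3) = -168*16 + √(70 + 9 - 54) = -6*448 + √25 = -2688 + 5 = -2683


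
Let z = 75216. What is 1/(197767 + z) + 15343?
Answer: 4188378170/272983 ≈ 15343.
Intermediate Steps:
1/(197767 + z) + 15343 = 1/(197767 + 75216) + 15343 = 1/272983 + 15343 = 4188378170/272983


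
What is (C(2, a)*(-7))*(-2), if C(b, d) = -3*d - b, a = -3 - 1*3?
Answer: 224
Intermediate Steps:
a = -6 (a = -3 - 3 = -6)
C(b, d) = -b - 3*d
(C(2, a)*(-7))*(-2) = ((-1*2 - 3*(-6))*(-7))*(-2) = ((-2 + 18)*(-7))*(-2) = (16*(-7))*(-2) = -112*(-2) = 224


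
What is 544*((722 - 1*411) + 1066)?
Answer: 749088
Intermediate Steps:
544*((722 - 1*411) + 1066) = 544*((722 - 411) + 1066) = 544*(311 + 1066) = 544*1377 = 749088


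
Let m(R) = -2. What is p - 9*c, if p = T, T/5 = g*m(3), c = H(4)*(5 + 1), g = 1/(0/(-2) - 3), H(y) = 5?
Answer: -800/3 ≈ -266.67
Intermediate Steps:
g = -1/3 (g = 1/(0*(-1/2) - 3) = 1/(0 - 3) = 1/(-3) = -1/3 ≈ -0.33333)
c = 30 (c = 5*(5 + 1) = 5*6 = 30)
T = 10/3 (T = 5*(-1/3*(-2)) = 5*(2/3) = 10/3 ≈ 3.3333)
p = 10/3 ≈ 3.3333
p - 9*c = 10/3 - 9*30 = 10/3 - 270 = -800/3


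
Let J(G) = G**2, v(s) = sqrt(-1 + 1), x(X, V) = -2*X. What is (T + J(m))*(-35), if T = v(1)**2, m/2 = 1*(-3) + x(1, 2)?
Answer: -3500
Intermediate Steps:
v(s) = 0 (v(s) = sqrt(0) = 0)
m = -10 (m = 2*(1*(-3) - 2*1) = 2*(-3 - 2) = 2*(-5) = -10)
T = 0 (T = 0**2 = 0)
(T + J(m))*(-35) = (0 + (-10)**2)*(-35) = (0 + 100)*(-35) = 100*(-35) = -3500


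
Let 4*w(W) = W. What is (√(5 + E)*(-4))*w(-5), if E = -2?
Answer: 5*√3 ≈ 8.6602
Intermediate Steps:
w(W) = W/4
(√(5 + E)*(-4))*w(-5) = (√(5 - 2)*(-4))*((¼)*(-5)) = (√3*(-4))*(-5/4) = -4*√3*(-5/4) = 5*√3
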